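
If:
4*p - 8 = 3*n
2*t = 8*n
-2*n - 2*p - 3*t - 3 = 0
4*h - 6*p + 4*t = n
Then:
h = 519/124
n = -14/31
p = 103/62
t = -56/31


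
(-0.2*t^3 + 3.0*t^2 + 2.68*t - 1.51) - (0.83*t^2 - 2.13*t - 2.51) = -0.2*t^3 + 2.17*t^2 + 4.81*t + 1.0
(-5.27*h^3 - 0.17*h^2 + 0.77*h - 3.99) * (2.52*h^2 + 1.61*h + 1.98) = -13.2804*h^5 - 8.9131*h^4 - 8.7679*h^3 - 9.1517*h^2 - 4.8993*h - 7.9002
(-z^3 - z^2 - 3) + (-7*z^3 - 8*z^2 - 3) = -8*z^3 - 9*z^2 - 6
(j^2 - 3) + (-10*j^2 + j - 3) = -9*j^2 + j - 6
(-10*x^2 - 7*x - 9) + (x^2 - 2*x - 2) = -9*x^2 - 9*x - 11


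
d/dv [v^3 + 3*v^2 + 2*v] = 3*v^2 + 6*v + 2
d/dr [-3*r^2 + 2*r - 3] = 2 - 6*r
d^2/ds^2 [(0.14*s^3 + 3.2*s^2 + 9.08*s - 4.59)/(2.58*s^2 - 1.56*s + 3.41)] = (-8.88178419700125e-16*s^5 + 144.856968*s^3 - 356.70348*s^2 - 358.693548*s + 229.447132)/(17.173512*s^6 - 31.151952*s^5 + 86.931036*s^4 - 86.143824*s^3 + 114.897222*s^2 - 54.419508*s + 39.651821)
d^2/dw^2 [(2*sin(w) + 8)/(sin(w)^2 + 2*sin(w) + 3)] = 2*(-sin(w)^5 - 14*sin(w)^4 - 4*sin(w)^3 + 62*sin(w)^2 + 45*sin(w) - 4)/(sin(w)^2 + 2*sin(w) + 3)^3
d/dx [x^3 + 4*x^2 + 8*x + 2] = 3*x^2 + 8*x + 8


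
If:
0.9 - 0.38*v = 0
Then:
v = 2.37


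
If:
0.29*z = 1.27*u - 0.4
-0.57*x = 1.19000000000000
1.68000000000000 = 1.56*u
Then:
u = 1.08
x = -2.09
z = 3.34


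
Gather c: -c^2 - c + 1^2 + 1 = -c^2 - c + 2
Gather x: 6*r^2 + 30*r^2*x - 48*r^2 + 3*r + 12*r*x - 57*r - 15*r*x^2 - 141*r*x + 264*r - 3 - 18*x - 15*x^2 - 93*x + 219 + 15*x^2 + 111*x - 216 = -42*r^2 - 15*r*x^2 + 210*r + x*(30*r^2 - 129*r)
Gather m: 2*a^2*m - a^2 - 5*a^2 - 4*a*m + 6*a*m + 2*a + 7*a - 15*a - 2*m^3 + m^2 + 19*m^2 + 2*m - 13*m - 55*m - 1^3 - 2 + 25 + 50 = -6*a^2 - 6*a - 2*m^3 + 20*m^2 + m*(2*a^2 + 2*a - 66) + 72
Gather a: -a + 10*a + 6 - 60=9*a - 54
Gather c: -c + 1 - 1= -c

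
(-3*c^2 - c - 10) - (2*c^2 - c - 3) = -5*c^2 - 7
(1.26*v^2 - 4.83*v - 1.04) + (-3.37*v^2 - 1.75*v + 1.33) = -2.11*v^2 - 6.58*v + 0.29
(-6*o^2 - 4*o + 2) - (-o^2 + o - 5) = -5*o^2 - 5*o + 7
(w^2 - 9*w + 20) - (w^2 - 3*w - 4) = 24 - 6*w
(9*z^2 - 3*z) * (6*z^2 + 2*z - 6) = 54*z^4 - 60*z^2 + 18*z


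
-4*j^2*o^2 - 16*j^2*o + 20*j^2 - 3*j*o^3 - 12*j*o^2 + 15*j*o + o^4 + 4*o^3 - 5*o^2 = (-4*j + o)*(j + o)*(o - 1)*(o + 5)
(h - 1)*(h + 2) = h^2 + h - 2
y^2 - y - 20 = (y - 5)*(y + 4)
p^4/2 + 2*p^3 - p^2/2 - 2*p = p*(p/2 + 1/2)*(p - 1)*(p + 4)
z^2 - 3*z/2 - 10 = (z - 4)*(z + 5/2)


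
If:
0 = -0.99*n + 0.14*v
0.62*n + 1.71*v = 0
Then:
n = 0.00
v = 0.00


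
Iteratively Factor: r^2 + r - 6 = (r - 2)*(r + 3)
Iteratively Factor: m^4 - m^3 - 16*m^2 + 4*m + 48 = (m - 4)*(m^3 + 3*m^2 - 4*m - 12) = (m - 4)*(m - 2)*(m^2 + 5*m + 6) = (m - 4)*(m - 2)*(m + 3)*(m + 2)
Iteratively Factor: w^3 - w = (w - 1)*(w^2 + w) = w*(w - 1)*(w + 1)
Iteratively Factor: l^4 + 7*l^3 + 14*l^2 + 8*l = (l + 2)*(l^3 + 5*l^2 + 4*l) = (l + 2)*(l + 4)*(l^2 + l) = l*(l + 2)*(l + 4)*(l + 1)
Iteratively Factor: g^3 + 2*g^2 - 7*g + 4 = (g - 1)*(g^2 + 3*g - 4) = (g - 1)^2*(g + 4)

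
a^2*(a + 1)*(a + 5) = a^4 + 6*a^3 + 5*a^2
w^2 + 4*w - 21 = (w - 3)*(w + 7)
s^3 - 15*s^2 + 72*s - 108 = (s - 6)^2*(s - 3)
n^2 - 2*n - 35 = (n - 7)*(n + 5)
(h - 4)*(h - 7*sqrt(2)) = h^2 - 7*sqrt(2)*h - 4*h + 28*sqrt(2)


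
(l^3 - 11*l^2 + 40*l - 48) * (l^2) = l^5 - 11*l^4 + 40*l^3 - 48*l^2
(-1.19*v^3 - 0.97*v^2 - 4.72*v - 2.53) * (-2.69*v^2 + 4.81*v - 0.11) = 3.2011*v^5 - 3.1146*v^4 + 8.162*v^3 - 15.7908*v^2 - 11.6501*v + 0.2783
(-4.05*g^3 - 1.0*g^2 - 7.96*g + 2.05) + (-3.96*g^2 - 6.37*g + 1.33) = -4.05*g^3 - 4.96*g^2 - 14.33*g + 3.38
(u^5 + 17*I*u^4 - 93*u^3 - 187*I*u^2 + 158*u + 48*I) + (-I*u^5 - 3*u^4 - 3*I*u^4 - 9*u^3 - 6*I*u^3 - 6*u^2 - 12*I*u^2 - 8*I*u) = u^5 - I*u^5 - 3*u^4 + 14*I*u^4 - 102*u^3 - 6*I*u^3 - 6*u^2 - 199*I*u^2 + 158*u - 8*I*u + 48*I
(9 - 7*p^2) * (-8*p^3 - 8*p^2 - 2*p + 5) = 56*p^5 + 56*p^4 - 58*p^3 - 107*p^2 - 18*p + 45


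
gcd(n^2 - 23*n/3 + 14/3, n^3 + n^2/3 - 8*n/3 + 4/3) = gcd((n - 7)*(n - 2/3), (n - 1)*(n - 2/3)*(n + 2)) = n - 2/3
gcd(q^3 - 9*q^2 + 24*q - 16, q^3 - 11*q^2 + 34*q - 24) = q^2 - 5*q + 4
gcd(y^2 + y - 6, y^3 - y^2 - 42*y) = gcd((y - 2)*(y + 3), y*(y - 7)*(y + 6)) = 1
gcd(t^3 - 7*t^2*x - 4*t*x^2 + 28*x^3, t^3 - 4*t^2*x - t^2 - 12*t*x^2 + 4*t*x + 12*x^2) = t + 2*x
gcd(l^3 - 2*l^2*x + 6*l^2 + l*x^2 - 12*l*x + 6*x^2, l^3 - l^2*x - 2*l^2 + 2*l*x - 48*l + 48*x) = -l^2 + l*x - 6*l + 6*x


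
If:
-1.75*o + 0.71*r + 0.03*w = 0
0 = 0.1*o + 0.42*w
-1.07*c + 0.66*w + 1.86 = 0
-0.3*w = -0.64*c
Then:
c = -5.50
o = 49.31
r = 122.03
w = -11.74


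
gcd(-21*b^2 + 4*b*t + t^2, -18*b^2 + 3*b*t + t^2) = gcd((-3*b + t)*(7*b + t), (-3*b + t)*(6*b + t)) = -3*b + t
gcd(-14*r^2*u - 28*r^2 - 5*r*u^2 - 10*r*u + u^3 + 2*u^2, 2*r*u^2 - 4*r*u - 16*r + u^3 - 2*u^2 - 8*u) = 2*r*u + 4*r + u^2 + 2*u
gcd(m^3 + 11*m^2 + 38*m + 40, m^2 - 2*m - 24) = m + 4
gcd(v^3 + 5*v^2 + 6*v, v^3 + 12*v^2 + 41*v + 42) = v^2 + 5*v + 6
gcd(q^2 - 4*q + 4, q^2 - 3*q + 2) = q - 2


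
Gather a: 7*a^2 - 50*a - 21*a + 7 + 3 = 7*a^2 - 71*a + 10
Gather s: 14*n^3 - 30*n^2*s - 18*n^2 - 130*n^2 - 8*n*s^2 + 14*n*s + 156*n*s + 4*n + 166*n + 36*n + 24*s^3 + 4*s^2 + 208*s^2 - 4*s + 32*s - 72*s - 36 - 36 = 14*n^3 - 148*n^2 + 206*n + 24*s^3 + s^2*(212 - 8*n) + s*(-30*n^2 + 170*n - 44) - 72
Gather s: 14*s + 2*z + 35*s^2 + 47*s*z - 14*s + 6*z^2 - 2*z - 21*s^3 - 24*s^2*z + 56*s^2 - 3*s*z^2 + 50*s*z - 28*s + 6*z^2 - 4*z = -21*s^3 + s^2*(91 - 24*z) + s*(-3*z^2 + 97*z - 28) + 12*z^2 - 4*z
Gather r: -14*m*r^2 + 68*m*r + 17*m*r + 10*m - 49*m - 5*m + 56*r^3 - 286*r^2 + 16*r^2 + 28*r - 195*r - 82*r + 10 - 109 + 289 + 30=-44*m + 56*r^3 + r^2*(-14*m - 270) + r*(85*m - 249) + 220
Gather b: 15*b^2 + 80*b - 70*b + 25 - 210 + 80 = 15*b^2 + 10*b - 105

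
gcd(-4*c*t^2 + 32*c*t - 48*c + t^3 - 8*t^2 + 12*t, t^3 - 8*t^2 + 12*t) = t^2 - 8*t + 12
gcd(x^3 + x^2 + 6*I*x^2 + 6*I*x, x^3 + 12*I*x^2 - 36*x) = x^2 + 6*I*x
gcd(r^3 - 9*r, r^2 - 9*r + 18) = r - 3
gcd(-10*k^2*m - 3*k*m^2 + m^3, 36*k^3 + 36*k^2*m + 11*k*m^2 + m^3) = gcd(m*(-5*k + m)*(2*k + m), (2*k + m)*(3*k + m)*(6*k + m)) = 2*k + m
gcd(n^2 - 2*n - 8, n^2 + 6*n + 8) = n + 2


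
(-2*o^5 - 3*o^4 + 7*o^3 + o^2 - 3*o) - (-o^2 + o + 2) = -2*o^5 - 3*o^4 + 7*o^3 + 2*o^2 - 4*o - 2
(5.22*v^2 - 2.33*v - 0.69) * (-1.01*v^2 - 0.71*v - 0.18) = -5.2722*v^4 - 1.3529*v^3 + 1.4116*v^2 + 0.9093*v + 0.1242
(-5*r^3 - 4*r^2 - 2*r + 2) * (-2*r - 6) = 10*r^4 + 38*r^3 + 28*r^2 + 8*r - 12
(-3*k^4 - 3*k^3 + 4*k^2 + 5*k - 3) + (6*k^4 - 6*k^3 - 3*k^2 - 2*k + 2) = 3*k^4 - 9*k^3 + k^2 + 3*k - 1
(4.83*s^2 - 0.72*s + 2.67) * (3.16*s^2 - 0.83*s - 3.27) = 15.2628*s^4 - 6.2841*s^3 - 6.7593*s^2 + 0.1383*s - 8.7309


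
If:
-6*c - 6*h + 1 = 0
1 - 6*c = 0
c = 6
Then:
No Solution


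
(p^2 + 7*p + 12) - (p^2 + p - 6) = 6*p + 18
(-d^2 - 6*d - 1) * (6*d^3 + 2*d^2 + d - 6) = -6*d^5 - 38*d^4 - 19*d^3 - 2*d^2 + 35*d + 6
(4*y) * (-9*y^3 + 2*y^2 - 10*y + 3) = -36*y^4 + 8*y^3 - 40*y^2 + 12*y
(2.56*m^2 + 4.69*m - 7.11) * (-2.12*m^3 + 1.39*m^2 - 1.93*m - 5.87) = -5.4272*m^5 - 6.3844*m^4 + 16.6515*m^3 - 33.9618*m^2 - 13.808*m + 41.7357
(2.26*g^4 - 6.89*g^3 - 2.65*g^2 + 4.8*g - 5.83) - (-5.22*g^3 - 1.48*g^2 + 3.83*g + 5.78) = 2.26*g^4 - 1.67*g^3 - 1.17*g^2 + 0.97*g - 11.61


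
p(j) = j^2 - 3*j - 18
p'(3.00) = 3.00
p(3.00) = -18.00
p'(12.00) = 21.00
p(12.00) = 90.00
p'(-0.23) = -3.46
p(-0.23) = -17.26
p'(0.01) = -2.98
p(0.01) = -18.03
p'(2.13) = 1.26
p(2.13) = -19.85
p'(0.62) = -1.76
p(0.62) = -19.48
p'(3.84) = 4.68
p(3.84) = -14.77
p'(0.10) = -2.80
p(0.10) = -18.29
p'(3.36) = 3.72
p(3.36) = -16.79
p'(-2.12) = -7.24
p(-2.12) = -7.15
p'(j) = 2*j - 3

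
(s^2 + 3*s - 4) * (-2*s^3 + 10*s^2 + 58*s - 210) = -2*s^5 + 4*s^4 + 96*s^3 - 76*s^2 - 862*s + 840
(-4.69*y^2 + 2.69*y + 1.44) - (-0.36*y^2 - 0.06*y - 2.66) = -4.33*y^2 + 2.75*y + 4.1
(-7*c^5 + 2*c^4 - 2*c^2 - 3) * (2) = -14*c^5 + 4*c^4 - 4*c^2 - 6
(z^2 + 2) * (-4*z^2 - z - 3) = -4*z^4 - z^3 - 11*z^2 - 2*z - 6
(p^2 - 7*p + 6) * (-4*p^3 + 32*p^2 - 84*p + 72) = -4*p^5 + 60*p^4 - 332*p^3 + 852*p^2 - 1008*p + 432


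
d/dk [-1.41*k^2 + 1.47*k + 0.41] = 1.47 - 2.82*k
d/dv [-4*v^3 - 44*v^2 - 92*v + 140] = -12*v^2 - 88*v - 92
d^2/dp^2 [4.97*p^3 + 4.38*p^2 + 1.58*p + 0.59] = 29.82*p + 8.76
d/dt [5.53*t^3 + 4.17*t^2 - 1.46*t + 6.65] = 16.59*t^2 + 8.34*t - 1.46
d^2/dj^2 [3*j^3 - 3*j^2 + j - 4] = 18*j - 6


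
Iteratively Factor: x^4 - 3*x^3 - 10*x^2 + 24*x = (x + 3)*(x^3 - 6*x^2 + 8*x) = (x - 4)*(x + 3)*(x^2 - 2*x) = x*(x - 4)*(x + 3)*(x - 2)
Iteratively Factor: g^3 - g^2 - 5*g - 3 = (g - 3)*(g^2 + 2*g + 1) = (g - 3)*(g + 1)*(g + 1)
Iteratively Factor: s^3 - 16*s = (s - 4)*(s^2 + 4*s) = (s - 4)*(s + 4)*(s)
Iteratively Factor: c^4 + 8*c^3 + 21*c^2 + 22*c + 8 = (c + 4)*(c^3 + 4*c^2 + 5*c + 2) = (c + 1)*(c + 4)*(c^2 + 3*c + 2) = (c + 1)^2*(c + 4)*(c + 2)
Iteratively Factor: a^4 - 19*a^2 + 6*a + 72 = (a - 3)*(a^3 + 3*a^2 - 10*a - 24) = (a - 3)*(a + 4)*(a^2 - a - 6) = (a - 3)*(a + 2)*(a + 4)*(a - 3)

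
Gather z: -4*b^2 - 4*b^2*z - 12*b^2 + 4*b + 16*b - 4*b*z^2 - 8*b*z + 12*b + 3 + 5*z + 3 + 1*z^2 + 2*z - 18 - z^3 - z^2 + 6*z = -16*b^2 - 4*b*z^2 + 32*b - z^3 + z*(-4*b^2 - 8*b + 13) - 12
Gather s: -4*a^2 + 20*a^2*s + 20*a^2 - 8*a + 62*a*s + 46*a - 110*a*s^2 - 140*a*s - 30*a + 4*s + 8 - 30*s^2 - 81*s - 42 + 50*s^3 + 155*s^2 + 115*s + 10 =16*a^2 + 8*a + 50*s^3 + s^2*(125 - 110*a) + s*(20*a^2 - 78*a + 38) - 24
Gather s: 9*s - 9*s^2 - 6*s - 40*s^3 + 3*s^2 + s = -40*s^3 - 6*s^2 + 4*s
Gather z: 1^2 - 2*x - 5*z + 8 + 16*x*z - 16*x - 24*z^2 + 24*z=-18*x - 24*z^2 + z*(16*x + 19) + 9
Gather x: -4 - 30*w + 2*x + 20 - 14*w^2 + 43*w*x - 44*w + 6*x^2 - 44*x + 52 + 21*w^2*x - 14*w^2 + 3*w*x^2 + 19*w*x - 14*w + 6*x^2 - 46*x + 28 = -28*w^2 - 88*w + x^2*(3*w + 12) + x*(21*w^2 + 62*w - 88) + 96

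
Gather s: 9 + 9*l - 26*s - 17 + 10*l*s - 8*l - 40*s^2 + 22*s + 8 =l - 40*s^2 + s*(10*l - 4)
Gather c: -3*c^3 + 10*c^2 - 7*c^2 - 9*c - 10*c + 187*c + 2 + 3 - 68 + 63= -3*c^3 + 3*c^2 + 168*c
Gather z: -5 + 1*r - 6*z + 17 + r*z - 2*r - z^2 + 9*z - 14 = -r - z^2 + z*(r + 3) - 2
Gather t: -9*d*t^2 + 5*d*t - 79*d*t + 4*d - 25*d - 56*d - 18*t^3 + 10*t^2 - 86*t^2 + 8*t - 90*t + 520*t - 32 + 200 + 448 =-77*d - 18*t^3 + t^2*(-9*d - 76) + t*(438 - 74*d) + 616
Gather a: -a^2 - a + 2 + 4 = -a^2 - a + 6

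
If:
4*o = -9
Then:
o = -9/4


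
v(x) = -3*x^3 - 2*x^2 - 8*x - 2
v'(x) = -9*x^2 - 4*x - 8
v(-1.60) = 17.97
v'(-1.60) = -24.64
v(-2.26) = 40.49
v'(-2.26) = -44.93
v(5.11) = -495.40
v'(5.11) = -263.45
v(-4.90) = 342.13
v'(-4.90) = -204.49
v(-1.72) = 21.11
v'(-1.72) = -27.75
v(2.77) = -103.27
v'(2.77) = -88.14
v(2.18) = -60.03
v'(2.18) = -59.49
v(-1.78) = 22.82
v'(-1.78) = -29.40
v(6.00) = -770.00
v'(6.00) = -356.00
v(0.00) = -2.00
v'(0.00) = -8.00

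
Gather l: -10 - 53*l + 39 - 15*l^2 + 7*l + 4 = -15*l^2 - 46*l + 33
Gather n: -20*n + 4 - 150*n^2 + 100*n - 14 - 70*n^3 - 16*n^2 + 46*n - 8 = -70*n^3 - 166*n^2 + 126*n - 18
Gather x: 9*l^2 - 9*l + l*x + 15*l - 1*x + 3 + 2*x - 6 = 9*l^2 + 6*l + x*(l + 1) - 3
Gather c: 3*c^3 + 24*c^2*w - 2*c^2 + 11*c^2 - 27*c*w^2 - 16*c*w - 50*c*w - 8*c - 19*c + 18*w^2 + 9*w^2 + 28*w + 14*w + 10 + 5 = 3*c^3 + c^2*(24*w + 9) + c*(-27*w^2 - 66*w - 27) + 27*w^2 + 42*w + 15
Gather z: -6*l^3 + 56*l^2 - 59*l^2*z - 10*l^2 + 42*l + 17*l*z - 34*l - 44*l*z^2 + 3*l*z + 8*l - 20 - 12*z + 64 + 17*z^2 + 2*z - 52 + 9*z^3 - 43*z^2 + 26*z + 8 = -6*l^3 + 46*l^2 + 16*l + 9*z^3 + z^2*(-44*l - 26) + z*(-59*l^2 + 20*l + 16)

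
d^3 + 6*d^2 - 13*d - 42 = (d - 3)*(d + 2)*(d + 7)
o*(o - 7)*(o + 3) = o^3 - 4*o^2 - 21*o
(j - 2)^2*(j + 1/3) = j^3 - 11*j^2/3 + 8*j/3 + 4/3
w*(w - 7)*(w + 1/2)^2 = w^4 - 6*w^3 - 27*w^2/4 - 7*w/4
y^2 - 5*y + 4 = (y - 4)*(y - 1)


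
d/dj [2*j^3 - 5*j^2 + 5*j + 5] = 6*j^2 - 10*j + 5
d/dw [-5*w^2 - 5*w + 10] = -10*w - 5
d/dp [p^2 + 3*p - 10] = 2*p + 3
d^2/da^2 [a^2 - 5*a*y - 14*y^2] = 2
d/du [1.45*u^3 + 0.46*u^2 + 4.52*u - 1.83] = 4.35*u^2 + 0.92*u + 4.52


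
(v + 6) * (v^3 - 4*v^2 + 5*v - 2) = v^4 + 2*v^3 - 19*v^2 + 28*v - 12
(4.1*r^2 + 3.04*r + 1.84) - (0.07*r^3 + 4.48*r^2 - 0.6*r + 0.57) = -0.07*r^3 - 0.380000000000001*r^2 + 3.64*r + 1.27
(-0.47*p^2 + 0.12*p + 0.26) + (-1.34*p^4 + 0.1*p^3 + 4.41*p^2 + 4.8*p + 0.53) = -1.34*p^4 + 0.1*p^3 + 3.94*p^2 + 4.92*p + 0.79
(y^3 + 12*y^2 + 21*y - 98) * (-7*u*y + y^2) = -7*u*y^4 - 84*u*y^3 - 147*u*y^2 + 686*u*y + y^5 + 12*y^4 + 21*y^3 - 98*y^2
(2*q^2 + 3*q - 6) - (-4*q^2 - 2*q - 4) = 6*q^2 + 5*q - 2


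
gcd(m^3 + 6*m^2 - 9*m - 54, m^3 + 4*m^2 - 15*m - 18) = m^2 + 3*m - 18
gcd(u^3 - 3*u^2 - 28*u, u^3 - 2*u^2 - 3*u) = u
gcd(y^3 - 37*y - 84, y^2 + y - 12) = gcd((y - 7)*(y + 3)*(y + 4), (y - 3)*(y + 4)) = y + 4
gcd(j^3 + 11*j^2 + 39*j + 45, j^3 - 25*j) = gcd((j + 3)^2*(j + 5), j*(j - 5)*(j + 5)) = j + 5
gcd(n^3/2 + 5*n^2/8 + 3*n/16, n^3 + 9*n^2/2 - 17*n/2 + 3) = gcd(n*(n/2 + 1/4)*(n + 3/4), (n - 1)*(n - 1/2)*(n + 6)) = 1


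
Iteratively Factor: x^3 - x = (x + 1)*(x^2 - x) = (x - 1)*(x + 1)*(x)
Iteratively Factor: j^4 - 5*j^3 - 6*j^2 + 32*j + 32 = (j + 1)*(j^3 - 6*j^2 + 32) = (j + 1)*(j + 2)*(j^2 - 8*j + 16) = (j - 4)*(j + 1)*(j + 2)*(j - 4)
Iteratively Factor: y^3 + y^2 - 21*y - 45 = (y + 3)*(y^2 - 2*y - 15) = (y + 3)^2*(y - 5)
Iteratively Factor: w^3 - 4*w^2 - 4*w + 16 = (w - 4)*(w^2 - 4) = (w - 4)*(w + 2)*(w - 2)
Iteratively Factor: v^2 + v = (v + 1)*(v)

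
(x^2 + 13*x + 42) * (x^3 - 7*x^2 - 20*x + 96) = x^5 + 6*x^4 - 69*x^3 - 458*x^2 + 408*x + 4032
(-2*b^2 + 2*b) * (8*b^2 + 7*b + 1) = -16*b^4 + 2*b^3 + 12*b^2 + 2*b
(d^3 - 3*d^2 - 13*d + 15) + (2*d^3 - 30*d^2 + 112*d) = 3*d^3 - 33*d^2 + 99*d + 15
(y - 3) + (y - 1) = 2*y - 4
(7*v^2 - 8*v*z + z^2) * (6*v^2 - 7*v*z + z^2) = 42*v^4 - 97*v^3*z + 69*v^2*z^2 - 15*v*z^3 + z^4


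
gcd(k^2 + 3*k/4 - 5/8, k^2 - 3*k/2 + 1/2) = k - 1/2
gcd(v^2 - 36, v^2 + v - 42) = v - 6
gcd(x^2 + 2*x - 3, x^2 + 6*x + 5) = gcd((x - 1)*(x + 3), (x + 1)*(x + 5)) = 1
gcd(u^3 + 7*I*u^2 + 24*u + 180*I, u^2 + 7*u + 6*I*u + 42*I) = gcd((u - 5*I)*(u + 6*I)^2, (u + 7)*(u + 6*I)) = u + 6*I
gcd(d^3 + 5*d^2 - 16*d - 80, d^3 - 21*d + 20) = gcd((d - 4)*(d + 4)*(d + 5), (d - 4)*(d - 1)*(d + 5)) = d^2 + d - 20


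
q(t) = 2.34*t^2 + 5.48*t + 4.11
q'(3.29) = 20.88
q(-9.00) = 144.33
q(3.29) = 47.47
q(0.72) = 9.27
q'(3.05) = 19.75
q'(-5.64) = -20.92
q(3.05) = 42.59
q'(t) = 4.68*t + 5.48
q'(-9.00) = -36.64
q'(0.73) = 8.90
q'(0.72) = 8.85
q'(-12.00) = -50.68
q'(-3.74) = -12.02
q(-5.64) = 47.64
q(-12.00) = 275.31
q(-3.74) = 16.35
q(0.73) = 9.36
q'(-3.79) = -12.26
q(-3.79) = 16.95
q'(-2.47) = -6.08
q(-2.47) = 4.85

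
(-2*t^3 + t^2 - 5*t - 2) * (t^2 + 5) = -2*t^5 + t^4 - 15*t^3 + 3*t^2 - 25*t - 10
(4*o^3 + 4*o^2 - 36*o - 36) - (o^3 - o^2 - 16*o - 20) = 3*o^3 + 5*o^2 - 20*o - 16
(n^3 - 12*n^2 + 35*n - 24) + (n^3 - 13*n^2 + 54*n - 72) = 2*n^3 - 25*n^2 + 89*n - 96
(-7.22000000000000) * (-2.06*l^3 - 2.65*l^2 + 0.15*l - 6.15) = 14.8732*l^3 + 19.133*l^2 - 1.083*l + 44.403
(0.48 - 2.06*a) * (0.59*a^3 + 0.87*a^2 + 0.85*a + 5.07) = -1.2154*a^4 - 1.509*a^3 - 1.3334*a^2 - 10.0362*a + 2.4336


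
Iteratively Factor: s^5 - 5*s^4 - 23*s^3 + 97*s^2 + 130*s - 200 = (s + 4)*(s^4 - 9*s^3 + 13*s^2 + 45*s - 50) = (s - 5)*(s + 4)*(s^3 - 4*s^2 - 7*s + 10) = (s - 5)^2*(s + 4)*(s^2 + s - 2) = (s - 5)^2*(s + 2)*(s + 4)*(s - 1)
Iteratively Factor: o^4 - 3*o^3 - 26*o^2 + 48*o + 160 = (o - 5)*(o^3 + 2*o^2 - 16*o - 32) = (o - 5)*(o + 4)*(o^2 - 2*o - 8) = (o - 5)*(o - 4)*(o + 4)*(o + 2)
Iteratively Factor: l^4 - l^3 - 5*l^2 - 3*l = (l + 1)*(l^3 - 2*l^2 - 3*l) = l*(l + 1)*(l^2 - 2*l - 3) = l*(l - 3)*(l + 1)*(l + 1)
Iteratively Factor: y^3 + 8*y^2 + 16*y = (y)*(y^2 + 8*y + 16) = y*(y + 4)*(y + 4)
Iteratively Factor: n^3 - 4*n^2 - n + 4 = (n - 1)*(n^2 - 3*n - 4) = (n - 4)*(n - 1)*(n + 1)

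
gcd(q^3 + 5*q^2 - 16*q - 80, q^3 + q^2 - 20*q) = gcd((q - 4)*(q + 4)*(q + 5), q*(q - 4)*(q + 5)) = q^2 + q - 20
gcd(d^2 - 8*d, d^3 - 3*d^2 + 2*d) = d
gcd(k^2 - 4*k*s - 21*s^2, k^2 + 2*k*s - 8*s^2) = 1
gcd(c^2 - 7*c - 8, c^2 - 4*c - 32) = c - 8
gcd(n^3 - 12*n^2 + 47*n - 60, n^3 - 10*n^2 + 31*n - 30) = n^2 - 8*n + 15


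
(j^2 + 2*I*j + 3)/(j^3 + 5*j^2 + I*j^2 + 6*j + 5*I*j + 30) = (j - I)/(j^2 + j*(5 - 2*I) - 10*I)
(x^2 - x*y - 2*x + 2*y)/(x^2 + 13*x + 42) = (x^2 - x*y - 2*x + 2*y)/(x^2 + 13*x + 42)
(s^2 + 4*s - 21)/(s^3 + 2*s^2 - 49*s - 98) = (s - 3)/(s^2 - 5*s - 14)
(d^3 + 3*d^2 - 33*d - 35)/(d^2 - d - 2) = (d^2 + 2*d - 35)/(d - 2)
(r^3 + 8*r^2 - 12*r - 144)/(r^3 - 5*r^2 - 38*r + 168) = (r + 6)/(r - 7)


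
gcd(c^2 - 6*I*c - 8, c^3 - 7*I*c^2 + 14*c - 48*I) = c - 2*I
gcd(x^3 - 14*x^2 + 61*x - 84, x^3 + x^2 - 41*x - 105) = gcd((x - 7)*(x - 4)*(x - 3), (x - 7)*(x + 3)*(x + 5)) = x - 7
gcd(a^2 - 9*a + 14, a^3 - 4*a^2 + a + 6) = a - 2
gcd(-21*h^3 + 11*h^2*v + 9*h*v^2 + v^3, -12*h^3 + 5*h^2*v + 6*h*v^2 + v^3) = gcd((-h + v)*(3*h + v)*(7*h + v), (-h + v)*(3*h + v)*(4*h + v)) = -3*h^2 + 2*h*v + v^2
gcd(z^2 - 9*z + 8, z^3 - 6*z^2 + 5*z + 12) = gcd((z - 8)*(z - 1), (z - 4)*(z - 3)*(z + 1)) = 1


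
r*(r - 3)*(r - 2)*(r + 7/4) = r^4 - 13*r^3/4 - 11*r^2/4 + 21*r/2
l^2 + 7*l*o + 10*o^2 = (l + 2*o)*(l + 5*o)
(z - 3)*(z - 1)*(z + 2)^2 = z^4 - 9*z^2 - 4*z + 12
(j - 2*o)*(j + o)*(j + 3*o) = j^3 + 2*j^2*o - 5*j*o^2 - 6*o^3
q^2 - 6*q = q*(q - 6)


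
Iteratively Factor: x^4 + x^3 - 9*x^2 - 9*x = (x + 1)*(x^3 - 9*x) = x*(x + 1)*(x^2 - 9) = x*(x + 1)*(x + 3)*(x - 3)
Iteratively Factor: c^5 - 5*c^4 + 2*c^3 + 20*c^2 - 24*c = (c)*(c^4 - 5*c^3 + 2*c^2 + 20*c - 24) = c*(c - 3)*(c^3 - 2*c^2 - 4*c + 8) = c*(c - 3)*(c + 2)*(c^2 - 4*c + 4) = c*(c - 3)*(c - 2)*(c + 2)*(c - 2)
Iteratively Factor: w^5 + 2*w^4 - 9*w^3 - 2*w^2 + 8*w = (w + 1)*(w^4 + w^3 - 10*w^2 + 8*w) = (w - 2)*(w + 1)*(w^3 + 3*w^2 - 4*w) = (w - 2)*(w - 1)*(w + 1)*(w^2 + 4*w) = w*(w - 2)*(w - 1)*(w + 1)*(w + 4)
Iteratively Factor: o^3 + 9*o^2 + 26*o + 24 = (o + 3)*(o^2 + 6*o + 8) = (o + 2)*(o + 3)*(o + 4)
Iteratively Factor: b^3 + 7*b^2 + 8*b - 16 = (b - 1)*(b^2 + 8*b + 16) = (b - 1)*(b + 4)*(b + 4)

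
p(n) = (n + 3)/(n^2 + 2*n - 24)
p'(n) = (-2*n - 2)*(n + 3)/(n^2 + 2*n - 24)^2 + 1/(n^2 + 2*n - 24) = (n^2 + 2*n - 2*(n + 1)*(n + 3) - 24)/(n^2 + 2*n - 24)^2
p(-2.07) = -0.04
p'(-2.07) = -0.04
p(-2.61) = -0.02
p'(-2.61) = -0.04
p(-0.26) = -0.11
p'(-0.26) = -0.05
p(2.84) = -0.57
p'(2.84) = -0.52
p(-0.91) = -0.08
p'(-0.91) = -0.04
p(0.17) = -0.13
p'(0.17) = -0.06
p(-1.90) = -0.05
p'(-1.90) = -0.04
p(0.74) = -0.17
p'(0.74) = -0.07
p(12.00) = 0.10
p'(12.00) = -0.01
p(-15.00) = -0.07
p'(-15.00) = -0.00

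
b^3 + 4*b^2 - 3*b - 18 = (b - 2)*(b + 3)^2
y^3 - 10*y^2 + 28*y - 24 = (y - 6)*(y - 2)^2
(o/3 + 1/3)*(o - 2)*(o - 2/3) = o^3/3 - 5*o^2/9 - 4*o/9 + 4/9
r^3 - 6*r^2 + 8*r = r*(r - 4)*(r - 2)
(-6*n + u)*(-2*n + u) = 12*n^2 - 8*n*u + u^2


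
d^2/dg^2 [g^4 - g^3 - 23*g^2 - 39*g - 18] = 12*g^2 - 6*g - 46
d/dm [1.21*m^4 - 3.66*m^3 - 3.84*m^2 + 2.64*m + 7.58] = 4.84*m^3 - 10.98*m^2 - 7.68*m + 2.64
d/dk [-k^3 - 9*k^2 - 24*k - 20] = -3*k^2 - 18*k - 24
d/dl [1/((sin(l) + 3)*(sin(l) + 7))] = -2*(sin(l) + 5)*cos(l)/((sin(l) + 3)^2*(sin(l) + 7)^2)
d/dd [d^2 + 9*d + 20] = 2*d + 9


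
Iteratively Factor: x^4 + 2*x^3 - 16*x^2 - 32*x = (x + 2)*(x^3 - 16*x) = (x - 4)*(x + 2)*(x^2 + 4*x) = (x - 4)*(x + 2)*(x + 4)*(x)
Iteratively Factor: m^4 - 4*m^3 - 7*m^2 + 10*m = (m)*(m^3 - 4*m^2 - 7*m + 10) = m*(m - 5)*(m^2 + m - 2) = m*(m - 5)*(m - 1)*(m + 2)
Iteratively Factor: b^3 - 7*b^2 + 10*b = (b)*(b^2 - 7*b + 10) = b*(b - 2)*(b - 5)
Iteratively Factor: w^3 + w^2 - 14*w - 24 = (w + 3)*(w^2 - 2*w - 8) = (w + 2)*(w + 3)*(w - 4)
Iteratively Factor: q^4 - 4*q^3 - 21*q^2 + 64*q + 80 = (q + 1)*(q^3 - 5*q^2 - 16*q + 80) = (q - 5)*(q + 1)*(q^2 - 16) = (q - 5)*(q + 1)*(q + 4)*(q - 4)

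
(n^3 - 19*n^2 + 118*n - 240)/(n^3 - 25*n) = (n^2 - 14*n + 48)/(n*(n + 5))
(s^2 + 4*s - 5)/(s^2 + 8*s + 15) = (s - 1)/(s + 3)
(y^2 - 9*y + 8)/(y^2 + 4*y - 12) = (y^2 - 9*y + 8)/(y^2 + 4*y - 12)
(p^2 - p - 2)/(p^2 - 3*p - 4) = (p - 2)/(p - 4)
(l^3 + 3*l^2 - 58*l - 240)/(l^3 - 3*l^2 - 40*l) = (l + 6)/l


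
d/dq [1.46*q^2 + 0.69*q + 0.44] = 2.92*q + 0.69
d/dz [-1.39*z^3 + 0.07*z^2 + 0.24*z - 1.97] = -4.17*z^2 + 0.14*z + 0.24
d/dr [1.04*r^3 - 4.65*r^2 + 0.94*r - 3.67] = 3.12*r^2 - 9.3*r + 0.94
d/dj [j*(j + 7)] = 2*j + 7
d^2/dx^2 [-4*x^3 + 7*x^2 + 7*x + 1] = 14 - 24*x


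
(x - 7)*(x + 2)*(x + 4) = x^3 - x^2 - 34*x - 56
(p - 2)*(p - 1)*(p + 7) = p^3 + 4*p^2 - 19*p + 14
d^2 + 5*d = d*(d + 5)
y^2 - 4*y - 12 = (y - 6)*(y + 2)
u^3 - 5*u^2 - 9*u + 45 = (u - 5)*(u - 3)*(u + 3)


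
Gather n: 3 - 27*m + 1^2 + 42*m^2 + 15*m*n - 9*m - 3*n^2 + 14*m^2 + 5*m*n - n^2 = 56*m^2 + 20*m*n - 36*m - 4*n^2 + 4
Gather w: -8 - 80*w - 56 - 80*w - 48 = -160*w - 112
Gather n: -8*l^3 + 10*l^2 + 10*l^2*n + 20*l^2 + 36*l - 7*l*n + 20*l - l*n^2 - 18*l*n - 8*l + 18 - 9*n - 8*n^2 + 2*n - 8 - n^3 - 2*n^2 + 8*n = -8*l^3 + 30*l^2 + 48*l - n^3 + n^2*(-l - 10) + n*(10*l^2 - 25*l + 1) + 10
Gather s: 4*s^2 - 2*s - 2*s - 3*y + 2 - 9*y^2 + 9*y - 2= 4*s^2 - 4*s - 9*y^2 + 6*y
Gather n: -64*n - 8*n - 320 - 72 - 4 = -72*n - 396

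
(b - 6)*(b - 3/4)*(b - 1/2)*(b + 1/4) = b^4 - 7*b^3 + 97*b^2/16 - 9*b/32 - 9/16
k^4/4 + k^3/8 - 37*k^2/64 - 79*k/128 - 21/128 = (k/4 + 1/4)*(k - 7/4)*(k + 1/2)*(k + 3/4)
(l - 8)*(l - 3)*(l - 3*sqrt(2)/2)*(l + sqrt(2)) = l^4 - 11*l^3 - sqrt(2)*l^3/2 + 11*sqrt(2)*l^2/2 + 21*l^2 - 12*sqrt(2)*l + 33*l - 72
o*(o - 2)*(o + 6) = o^3 + 4*o^2 - 12*o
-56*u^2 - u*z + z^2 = (-8*u + z)*(7*u + z)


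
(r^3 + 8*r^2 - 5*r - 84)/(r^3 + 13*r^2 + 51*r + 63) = (r^2 + r - 12)/(r^2 + 6*r + 9)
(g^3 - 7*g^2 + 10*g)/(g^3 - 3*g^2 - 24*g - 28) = g*(-g^2 + 7*g - 10)/(-g^3 + 3*g^2 + 24*g + 28)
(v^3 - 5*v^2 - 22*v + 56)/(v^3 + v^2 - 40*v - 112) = (v - 2)/(v + 4)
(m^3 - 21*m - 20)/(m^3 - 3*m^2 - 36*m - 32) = (m - 5)/(m - 8)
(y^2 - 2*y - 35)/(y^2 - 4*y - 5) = (-y^2 + 2*y + 35)/(-y^2 + 4*y + 5)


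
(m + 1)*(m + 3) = m^2 + 4*m + 3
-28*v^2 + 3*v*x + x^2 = (-4*v + x)*(7*v + x)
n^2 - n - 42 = (n - 7)*(n + 6)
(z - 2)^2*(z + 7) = z^3 + 3*z^2 - 24*z + 28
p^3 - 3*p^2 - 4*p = p*(p - 4)*(p + 1)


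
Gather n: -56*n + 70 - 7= 63 - 56*n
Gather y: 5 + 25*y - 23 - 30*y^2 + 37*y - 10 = -30*y^2 + 62*y - 28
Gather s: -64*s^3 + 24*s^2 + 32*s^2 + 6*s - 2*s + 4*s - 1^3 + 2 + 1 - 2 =-64*s^3 + 56*s^2 + 8*s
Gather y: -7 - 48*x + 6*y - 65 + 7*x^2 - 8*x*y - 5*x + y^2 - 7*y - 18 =7*x^2 - 53*x + y^2 + y*(-8*x - 1) - 90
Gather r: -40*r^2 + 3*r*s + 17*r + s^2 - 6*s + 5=-40*r^2 + r*(3*s + 17) + s^2 - 6*s + 5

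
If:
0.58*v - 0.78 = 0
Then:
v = 1.34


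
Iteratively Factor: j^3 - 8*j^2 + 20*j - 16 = (j - 2)*(j^2 - 6*j + 8) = (j - 2)^2*(j - 4)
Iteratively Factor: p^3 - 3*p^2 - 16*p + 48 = (p + 4)*(p^2 - 7*p + 12) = (p - 4)*(p + 4)*(p - 3)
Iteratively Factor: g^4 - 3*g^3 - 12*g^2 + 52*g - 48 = (g + 4)*(g^3 - 7*g^2 + 16*g - 12) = (g - 2)*(g + 4)*(g^2 - 5*g + 6) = (g - 3)*(g - 2)*(g + 4)*(g - 2)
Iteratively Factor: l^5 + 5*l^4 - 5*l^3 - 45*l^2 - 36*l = (l - 3)*(l^4 + 8*l^3 + 19*l^2 + 12*l) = (l - 3)*(l + 1)*(l^3 + 7*l^2 + 12*l) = (l - 3)*(l + 1)*(l + 3)*(l^2 + 4*l) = (l - 3)*(l + 1)*(l + 3)*(l + 4)*(l)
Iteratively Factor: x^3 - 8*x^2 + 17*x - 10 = (x - 1)*(x^2 - 7*x + 10) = (x - 2)*(x - 1)*(x - 5)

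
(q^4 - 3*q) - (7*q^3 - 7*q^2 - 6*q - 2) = q^4 - 7*q^3 + 7*q^2 + 3*q + 2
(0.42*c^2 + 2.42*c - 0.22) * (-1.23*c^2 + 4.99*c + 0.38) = -0.5166*c^4 - 0.8808*c^3 + 12.506*c^2 - 0.1782*c - 0.0836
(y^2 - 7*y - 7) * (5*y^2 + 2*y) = 5*y^4 - 33*y^3 - 49*y^2 - 14*y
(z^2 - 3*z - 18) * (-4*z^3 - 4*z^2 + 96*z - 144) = -4*z^5 + 8*z^4 + 180*z^3 - 360*z^2 - 1296*z + 2592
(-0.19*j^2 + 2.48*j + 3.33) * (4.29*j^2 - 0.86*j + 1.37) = -0.8151*j^4 + 10.8026*j^3 + 11.8926*j^2 + 0.5338*j + 4.5621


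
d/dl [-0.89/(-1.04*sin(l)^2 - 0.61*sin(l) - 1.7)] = -(1.8512*sin(l) + 0.5429)*cos(l)/(1.04*sin(l)^2 + 0.61*sin(l) + 1.7)^2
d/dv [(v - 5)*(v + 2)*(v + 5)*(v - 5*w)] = 4*v^3 - 15*v^2*w + 6*v^2 - 20*v*w - 50*v + 125*w - 50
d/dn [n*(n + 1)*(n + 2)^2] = 4*n^3 + 15*n^2 + 16*n + 4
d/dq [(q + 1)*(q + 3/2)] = 2*q + 5/2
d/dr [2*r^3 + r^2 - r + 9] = 6*r^2 + 2*r - 1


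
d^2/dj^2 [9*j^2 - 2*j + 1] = 18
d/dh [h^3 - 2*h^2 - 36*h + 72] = 3*h^2 - 4*h - 36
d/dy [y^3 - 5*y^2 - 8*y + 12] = 3*y^2 - 10*y - 8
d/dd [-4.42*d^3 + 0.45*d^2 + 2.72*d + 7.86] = -13.26*d^2 + 0.9*d + 2.72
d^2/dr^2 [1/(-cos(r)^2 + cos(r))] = ((1 - cos(2*r))^2 + 15*cos(r)/4 + 3*cos(2*r)/2 - 3*cos(3*r)/4 - 9/2)/((cos(r) - 1)^3*cos(r)^3)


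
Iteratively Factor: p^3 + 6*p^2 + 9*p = (p)*(p^2 + 6*p + 9) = p*(p + 3)*(p + 3)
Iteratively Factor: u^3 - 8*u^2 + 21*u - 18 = (u - 3)*(u^2 - 5*u + 6) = (u - 3)^2*(u - 2)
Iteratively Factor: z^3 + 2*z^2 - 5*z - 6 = (z + 1)*(z^2 + z - 6) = (z - 2)*(z + 1)*(z + 3)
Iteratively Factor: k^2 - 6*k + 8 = (k - 2)*(k - 4)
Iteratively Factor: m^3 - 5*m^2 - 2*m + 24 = (m - 3)*(m^2 - 2*m - 8) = (m - 3)*(m + 2)*(m - 4)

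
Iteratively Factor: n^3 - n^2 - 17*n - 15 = (n - 5)*(n^2 + 4*n + 3) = (n - 5)*(n + 3)*(n + 1)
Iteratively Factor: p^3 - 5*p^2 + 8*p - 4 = (p - 1)*(p^2 - 4*p + 4) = (p - 2)*(p - 1)*(p - 2)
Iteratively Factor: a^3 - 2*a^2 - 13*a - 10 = (a + 1)*(a^2 - 3*a - 10) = (a + 1)*(a + 2)*(a - 5)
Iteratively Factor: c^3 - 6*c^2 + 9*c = (c - 3)*(c^2 - 3*c) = (c - 3)^2*(c)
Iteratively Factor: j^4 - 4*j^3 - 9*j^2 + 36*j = (j)*(j^3 - 4*j^2 - 9*j + 36) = j*(j - 4)*(j^2 - 9) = j*(j - 4)*(j - 3)*(j + 3)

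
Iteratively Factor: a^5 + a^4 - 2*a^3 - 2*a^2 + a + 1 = (a + 1)*(a^4 - 2*a^2 + 1) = (a - 1)*(a + 1)*(a^3 + a^2 - a - 1) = (a - 1)*(a + 1)^2*(a^2 - 1) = (a - 1)*(a + 1)^3*(a - 1)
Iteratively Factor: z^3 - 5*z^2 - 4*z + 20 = (z - 5)*(z^2 - 4) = (z - 5)*(z - 2)*(z + 2)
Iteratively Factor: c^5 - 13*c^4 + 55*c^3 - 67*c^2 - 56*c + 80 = (c - 4)*(c^4 - 9*c^3 + 19*c^2 + 9*c - 20) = (c - 5)*(c - 4)*(c^3 - 4*c^2 - c + 4) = (c - 5)*(c - 4)*(c + 1)*(c^2 - 5*c + 4) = (c - 5)*(c - 4)^2*(c + 1)*(c - 1)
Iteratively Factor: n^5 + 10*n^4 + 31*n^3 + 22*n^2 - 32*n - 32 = (n - 1)*(n^4 + 11*n^3 + 42*n^2 + 64*n + 32) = (n - 1)*(n + 2)*(n^3 + 9*n^2 + 24*n + 16) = (n - 1)*(n + 1)*(n + 2)*(n^2 + 8*n + 16) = (n - 1)*(n + 1)*(n + 2)*(n + 4)*(n + 4)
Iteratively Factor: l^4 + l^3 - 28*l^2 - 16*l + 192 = (l - 4)*(l^3 + 5*l^2 - 8*l - 48) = (l - 4)*(l + 4)*(l^2 + l - 12) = (l - 4)*(l + 4)^2*(l - 3)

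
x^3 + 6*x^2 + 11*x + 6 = (x + 1)*(x + 2)*(x + 3)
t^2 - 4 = (t - 2)*(t + 2)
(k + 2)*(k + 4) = k^2 + 6*k + 8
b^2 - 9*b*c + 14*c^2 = (b - 7*c)*(b - 2*c)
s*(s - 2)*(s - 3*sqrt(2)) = s^3 - 3*sqrt(2)*s^2 - 2*s^2 + 6*sqrt(2)*s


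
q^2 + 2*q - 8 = (q - 2)*(q + 4)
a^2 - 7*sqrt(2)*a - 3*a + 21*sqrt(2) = (a - 3)*(a - 7*sqrt(2))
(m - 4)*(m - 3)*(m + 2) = m^3 - 5*m^2 - 2*m + 24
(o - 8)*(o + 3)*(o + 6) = o^3 + o^2 - 54*o - 144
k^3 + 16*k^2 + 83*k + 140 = (k + 4)*(k + 5)*(k + 7)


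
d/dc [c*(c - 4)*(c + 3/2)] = 3*c^2 - 5*c - 6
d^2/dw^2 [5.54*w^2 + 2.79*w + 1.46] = 11.0800000000000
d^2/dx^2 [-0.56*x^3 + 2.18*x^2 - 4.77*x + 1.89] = 4.36 - 3.36*x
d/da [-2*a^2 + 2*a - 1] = 2 - 4*a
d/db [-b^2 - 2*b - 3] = -2*b - 2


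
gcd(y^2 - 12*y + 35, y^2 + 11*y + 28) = 1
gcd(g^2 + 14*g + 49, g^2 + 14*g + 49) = g^2 + 14*g + 49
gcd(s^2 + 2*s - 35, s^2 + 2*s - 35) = s^2 + 2*s - 35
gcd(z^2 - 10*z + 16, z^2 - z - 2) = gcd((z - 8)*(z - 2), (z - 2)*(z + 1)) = z - 2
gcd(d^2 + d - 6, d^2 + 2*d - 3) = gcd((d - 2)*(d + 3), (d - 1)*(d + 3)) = d + 3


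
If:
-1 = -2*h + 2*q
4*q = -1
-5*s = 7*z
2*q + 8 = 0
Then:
No Solution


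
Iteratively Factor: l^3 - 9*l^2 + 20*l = (l - 4)*(l^2 - 5*l) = l*(l - 4)*(l - 5)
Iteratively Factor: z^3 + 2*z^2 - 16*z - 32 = (z + 4)*(z^2 - 2*z - 8) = (z + 2)*(z + 4)*(z - 4)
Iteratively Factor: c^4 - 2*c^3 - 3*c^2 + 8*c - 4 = (c - 1)*(c^3 - c^2 - 4*c + 4) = (c - 1)*(c + 2)*(c^2 - 3*c + 2) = (c - 1)^2*(c + 2)*(c - 2)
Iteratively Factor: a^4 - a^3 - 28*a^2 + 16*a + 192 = (a + 4)*(a^3 - 5*a^2 - 8*a + 48) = (a - 4)*(a + 4)*(a^2 - a - 12) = (a - 4)^2*(a + 4)*(a + 3)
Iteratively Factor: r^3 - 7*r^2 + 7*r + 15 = (r + 1)*(r^2 - 8*r + 15) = (r - 5)*(r + 1)*(r - 3)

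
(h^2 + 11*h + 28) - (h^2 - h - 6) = 12*h + 34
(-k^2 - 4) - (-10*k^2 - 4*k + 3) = 9*k^2 + 4*k - 7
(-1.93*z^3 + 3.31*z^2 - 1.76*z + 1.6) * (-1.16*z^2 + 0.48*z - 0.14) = 2.2388*z^5 - 4.766*z^4 + 3.9006*z^3 - 3.1642*z^2 + 1.0144*z - 0.224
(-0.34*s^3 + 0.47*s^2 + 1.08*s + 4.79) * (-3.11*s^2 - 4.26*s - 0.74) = 1.0574*s^5 - 0.0132999999999996*s^4 - 5.1094*s^3 - 19.8455*s^2 - 21.2046*s - 3.5446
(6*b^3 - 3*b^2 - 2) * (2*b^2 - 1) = 12*b^5 - 6*b^4 - 6*b^3 - b^2 + 2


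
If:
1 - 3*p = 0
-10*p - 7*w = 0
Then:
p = 1/3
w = -10/21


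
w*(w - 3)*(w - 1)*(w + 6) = w^4 + 2*w^3 - 21*w^2 + 18*w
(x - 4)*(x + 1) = x^2 - 3*x - 4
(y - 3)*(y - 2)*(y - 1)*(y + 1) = y^4 - 5*y^3 + 5*y^2 + 5*y - 6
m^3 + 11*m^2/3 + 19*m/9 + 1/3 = (m + 1/3)^2*(m + 3)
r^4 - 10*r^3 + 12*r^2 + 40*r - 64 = (r - 8)*(r - 2)^2*(r + 2)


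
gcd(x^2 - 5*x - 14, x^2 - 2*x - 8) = x + 2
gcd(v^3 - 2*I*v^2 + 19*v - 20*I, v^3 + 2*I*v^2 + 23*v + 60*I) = v^2 - I*v + 20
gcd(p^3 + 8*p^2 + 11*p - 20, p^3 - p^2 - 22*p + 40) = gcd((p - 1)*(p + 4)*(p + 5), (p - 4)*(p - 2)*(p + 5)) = p + 5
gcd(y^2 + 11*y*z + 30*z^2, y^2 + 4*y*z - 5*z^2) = y + 5*z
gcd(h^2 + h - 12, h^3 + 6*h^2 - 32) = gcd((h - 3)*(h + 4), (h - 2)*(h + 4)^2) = h + 4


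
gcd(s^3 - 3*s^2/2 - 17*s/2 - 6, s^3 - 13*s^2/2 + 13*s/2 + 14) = s^2 - 3*s - 4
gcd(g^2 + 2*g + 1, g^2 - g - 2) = g + 1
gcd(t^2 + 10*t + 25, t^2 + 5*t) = t + 5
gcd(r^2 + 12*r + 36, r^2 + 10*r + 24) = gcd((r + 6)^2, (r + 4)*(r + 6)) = r + 6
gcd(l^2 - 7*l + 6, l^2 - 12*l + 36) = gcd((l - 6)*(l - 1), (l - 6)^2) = l - 6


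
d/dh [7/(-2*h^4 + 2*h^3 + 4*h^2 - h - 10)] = 7*(8*h^3 - 6*h^2 - 8*h + 1)/(2*h^4 - 2*h^3 - 4*h^2 + h + 10)^2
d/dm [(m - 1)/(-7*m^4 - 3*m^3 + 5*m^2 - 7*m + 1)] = (-7*m^4 - 3*m^3 + 5*m^2 - 7*m + (m - 1)*(28*m^3 + 9*m^2 - 10*m + 7) + 1)/(7*m^4 + 3*m^3 - 5*m^2 + 7*m - 1)^2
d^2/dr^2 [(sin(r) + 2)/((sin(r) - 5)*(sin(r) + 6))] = (-sin(r)^5 - 7*sin(r)^4 - 184*sin(r)^3 - 260*sin(r)^2 - 768*sin(r) + 184)/((sin(r) - 5)^3*(sin(r) + 6)^3)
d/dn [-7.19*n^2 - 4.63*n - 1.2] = -14.38*n - 4.63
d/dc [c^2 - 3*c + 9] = 2*c - 3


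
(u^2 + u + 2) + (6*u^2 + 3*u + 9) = 7*u^2 + 4*u + 11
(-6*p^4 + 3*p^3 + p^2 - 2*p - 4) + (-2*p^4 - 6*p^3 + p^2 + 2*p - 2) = -8*p^4 - 3*p^3 + 2*p^2 - 6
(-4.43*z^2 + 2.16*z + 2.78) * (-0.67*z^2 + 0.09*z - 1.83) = 2.9681*z^4 - 1.8459*z^3 + 6.4387*z^2 - 3.7026*z - 5.0874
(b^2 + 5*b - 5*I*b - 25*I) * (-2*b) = -2*b^3 - 10*b^2 + 10*I*b^2 + 50*I*b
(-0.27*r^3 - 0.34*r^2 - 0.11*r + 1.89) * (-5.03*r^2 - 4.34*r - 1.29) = 1.3581*r^5 + 2.882*r^4 + 2.3772*r^3 - 8.5907*r^2 - 8.0607*r - 2.4381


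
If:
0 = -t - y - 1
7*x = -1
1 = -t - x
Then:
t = -6/7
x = -1/7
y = -1/7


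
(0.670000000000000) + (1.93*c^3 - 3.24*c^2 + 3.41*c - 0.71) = 1.93*c^3 - 3.24*c^2 + 3.41*c - 0.0399999999999999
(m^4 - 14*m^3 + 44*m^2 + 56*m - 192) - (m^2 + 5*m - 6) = m^4 - 14*m^3 + 43*m^2 + 51*m - 186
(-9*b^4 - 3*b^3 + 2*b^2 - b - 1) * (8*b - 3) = -72*b^5 + 3*b^4 + 25*b^3 - 14*b^2 - 5*b + 3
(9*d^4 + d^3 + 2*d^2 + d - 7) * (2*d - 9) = 18*d^5 - 79*d^4 - 5*d^3 - 16*d^2 - 23*d + 63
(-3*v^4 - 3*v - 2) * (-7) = 21*v^4 + 21*v + 14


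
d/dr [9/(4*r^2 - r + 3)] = 9*(1 - 8*r)/(4*r^2 - r + 3)^2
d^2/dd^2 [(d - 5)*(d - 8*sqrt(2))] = 2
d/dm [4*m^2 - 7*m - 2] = 8*m - 7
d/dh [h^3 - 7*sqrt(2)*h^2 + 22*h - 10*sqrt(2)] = 3*h^2 - 14*sqrt(2)*h + 22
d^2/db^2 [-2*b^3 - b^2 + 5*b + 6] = -12*b - 2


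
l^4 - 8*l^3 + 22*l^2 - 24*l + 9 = (l - 3)^2*(l - 1)^2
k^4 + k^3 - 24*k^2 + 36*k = k*(k - 3)*(k - 2)*(k + 6)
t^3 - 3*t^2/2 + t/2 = t*(t - 1)*(t - 1/2)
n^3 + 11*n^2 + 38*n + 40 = (n + 2)*(n + 4)*(n + 5)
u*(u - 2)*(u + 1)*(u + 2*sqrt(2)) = u^4 - u^3 + 2*sqrt(2)*u^3 - 2*sqrt(2)*u^2 - 2*u^2 - 4*sqrt(2)*u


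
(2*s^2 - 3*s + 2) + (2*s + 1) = 2*s^2 - s + 3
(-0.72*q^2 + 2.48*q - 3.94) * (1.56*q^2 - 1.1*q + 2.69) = -1.1232*q^4 + 4.6608*q^3 - 10.8112*q^2 + 11.0052*q - 10.5986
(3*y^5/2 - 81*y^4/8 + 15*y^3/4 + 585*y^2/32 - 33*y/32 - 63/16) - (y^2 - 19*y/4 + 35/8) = 3*y^5/2 - 81*y^4/8 + 15*y^3/4 + 553*y^2/32 + 119*y/32 - 133/16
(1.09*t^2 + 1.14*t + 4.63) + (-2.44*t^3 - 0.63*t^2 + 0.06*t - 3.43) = -2.44*t^3 + 0.46*t^2 + 1.2*t + 1.2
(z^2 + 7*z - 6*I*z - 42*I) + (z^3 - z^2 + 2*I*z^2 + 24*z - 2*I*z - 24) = z^3 + 2*I*z^2 + 31*z - 8*I*z - 24 - 42*I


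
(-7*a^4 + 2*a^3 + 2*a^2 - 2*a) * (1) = -7*a^4 + 2*a^3 + 2*a^2 - 2*a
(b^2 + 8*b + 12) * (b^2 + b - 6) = b^4 + 9*b^3 + 14*b^2 - 36*b - 72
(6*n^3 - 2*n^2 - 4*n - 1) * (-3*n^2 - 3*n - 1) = -18*n^5 - 12*n^4 + 12*n^3 + 17*n^2 + 7*n + 1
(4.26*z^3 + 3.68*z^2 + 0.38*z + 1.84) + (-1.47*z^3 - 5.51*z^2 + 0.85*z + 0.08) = 2.79*z^3 - 1.83*z^2 + 1.23*z + 1.92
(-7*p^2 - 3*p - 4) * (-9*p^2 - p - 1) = 63*p^4 + 34*p^3 + 46*p^2 + 7*p + 4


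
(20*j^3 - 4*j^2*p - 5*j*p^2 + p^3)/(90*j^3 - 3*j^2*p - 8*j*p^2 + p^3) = (-4*j^2 + p^2)/(-18*j^2 - 3*j*p + p^2)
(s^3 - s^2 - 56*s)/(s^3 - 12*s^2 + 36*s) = (s^2 - s - 56)/(s^2 - 12*s + 36)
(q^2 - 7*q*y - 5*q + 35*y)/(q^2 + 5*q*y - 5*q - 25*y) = (q - 7*y)/(q + 5*y)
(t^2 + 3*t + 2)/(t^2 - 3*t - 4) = (t + 2)/(t - 4)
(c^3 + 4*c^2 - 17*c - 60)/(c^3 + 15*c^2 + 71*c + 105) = (c - 4)/(c + 7)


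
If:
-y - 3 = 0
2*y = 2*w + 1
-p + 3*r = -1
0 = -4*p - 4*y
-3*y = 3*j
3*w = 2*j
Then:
No Solution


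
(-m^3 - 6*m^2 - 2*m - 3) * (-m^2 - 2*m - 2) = m^5 + 8*m^4 + 16*m^3 + 19*m^2 + 10*m + 6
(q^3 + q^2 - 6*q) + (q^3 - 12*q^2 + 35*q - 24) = 2*q^3 - 11*q^2 + 29*q - 24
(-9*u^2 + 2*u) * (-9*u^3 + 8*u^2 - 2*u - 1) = 81*u^5 - 90*u^4 + 34*u^3 + 5*u^2 - 2*u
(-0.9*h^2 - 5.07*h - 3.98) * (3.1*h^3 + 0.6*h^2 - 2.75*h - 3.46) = -2.79*h^5 - 16.257*h^4 - 12.905*h^3 + 14.6685*h^2 + 28.4872*h + 13.7708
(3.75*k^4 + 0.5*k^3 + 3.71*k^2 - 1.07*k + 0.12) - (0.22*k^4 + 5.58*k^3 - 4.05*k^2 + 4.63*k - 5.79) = 3.53*k^4 - 5.08*k^3 + 7.76*k^2 - 5.7*k + 5.91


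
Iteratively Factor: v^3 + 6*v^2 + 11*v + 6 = (v + 2)*(v^2 + 4*v + 3) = (v + 1)*(v + 2)*(v + 3)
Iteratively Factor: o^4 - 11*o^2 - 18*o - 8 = (o + 1)*(o^3 - o^2 - 10*o - 8) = (o + 1)*(o + 2)*(o^2 - 3*o - 4) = (o - 4)*(o + 1)*(o + 2)*(o + 1)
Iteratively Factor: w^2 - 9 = (w - 3)*(w + 3)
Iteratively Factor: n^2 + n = (n)*(n + 1)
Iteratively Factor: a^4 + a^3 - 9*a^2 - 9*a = (a + 3)*(a^3 - 2*a^2 - 3*a) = (a + 1)*(a + 3)*(a^2 - 3*a) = (a - 3)*(a + 1)*(a + 3)*(a)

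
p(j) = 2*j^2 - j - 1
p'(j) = 4*j - 1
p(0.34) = -1.11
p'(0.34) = 0.36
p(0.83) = -0.45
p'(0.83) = 2.32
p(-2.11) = 10.01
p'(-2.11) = -9.44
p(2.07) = 5.50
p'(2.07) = 7.28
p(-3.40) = 25.52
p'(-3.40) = -14.60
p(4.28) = 31.36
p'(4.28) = 16.12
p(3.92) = 25.81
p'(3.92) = 14.68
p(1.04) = 0.12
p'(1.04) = 3.16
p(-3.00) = 20.00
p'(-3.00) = -13.00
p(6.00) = 65.00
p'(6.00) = 23.00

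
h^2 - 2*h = h*(h - 2)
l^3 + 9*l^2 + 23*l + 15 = (l + 1)*(l + 3)*(l + 5)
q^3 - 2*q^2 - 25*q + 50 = (q - 5)*(q - 2)*(q + 5)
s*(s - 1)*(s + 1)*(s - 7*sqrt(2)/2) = s^4 - 7*sqrt(2)*s^3/2 - s^2 + 7*sqrt(2)*s/2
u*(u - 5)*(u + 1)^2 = u^4 - 3*u^3 - 9*u^2 - 5*u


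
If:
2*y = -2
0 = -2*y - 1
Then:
No Solution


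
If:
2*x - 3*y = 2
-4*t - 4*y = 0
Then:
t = -y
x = 3*y/2 + 1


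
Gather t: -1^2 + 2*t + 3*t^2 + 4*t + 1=3*t^2 + 6*t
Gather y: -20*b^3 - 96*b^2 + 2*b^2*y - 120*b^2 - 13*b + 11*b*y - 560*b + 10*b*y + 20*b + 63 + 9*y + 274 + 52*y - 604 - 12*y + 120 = -20*b^3 - 216*b^2 - 553*b + y*(2*b^2 + 21*b + 49) - 147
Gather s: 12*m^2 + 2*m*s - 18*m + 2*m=12*m^2 + 2*m*s - 16*m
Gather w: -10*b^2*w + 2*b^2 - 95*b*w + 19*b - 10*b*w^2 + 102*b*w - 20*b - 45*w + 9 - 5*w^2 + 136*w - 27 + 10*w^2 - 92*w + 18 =2*b^2 - b + w^2*(5 - 10*b) + w*(-10*b^2 + 7*b - 1)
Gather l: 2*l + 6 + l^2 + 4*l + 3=l^2 + 6*l + 9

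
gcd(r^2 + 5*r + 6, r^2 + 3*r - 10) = 1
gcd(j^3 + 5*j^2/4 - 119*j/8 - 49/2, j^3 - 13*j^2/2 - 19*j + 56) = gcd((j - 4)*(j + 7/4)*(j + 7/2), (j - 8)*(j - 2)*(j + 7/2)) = j + 7/2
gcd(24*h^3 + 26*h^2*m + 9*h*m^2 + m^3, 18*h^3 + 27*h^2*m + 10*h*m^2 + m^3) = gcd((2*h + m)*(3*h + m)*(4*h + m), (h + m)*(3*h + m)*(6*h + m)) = 3*h + m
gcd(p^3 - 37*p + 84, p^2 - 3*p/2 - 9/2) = p - 3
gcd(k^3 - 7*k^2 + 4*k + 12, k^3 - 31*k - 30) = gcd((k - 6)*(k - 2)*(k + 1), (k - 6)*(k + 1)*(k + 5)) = k^2 - 5*k - 6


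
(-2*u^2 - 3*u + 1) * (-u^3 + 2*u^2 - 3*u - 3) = 2*u^5 - u^4 - u^3 + 17*u^2 + 6*u - 3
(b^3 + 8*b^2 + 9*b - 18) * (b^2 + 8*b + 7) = b^5 + 16*b^4 + 80*b^3 + 110*b^2 - 81*b - 126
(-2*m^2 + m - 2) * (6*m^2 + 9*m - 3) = -12*m^4 - 12*m^3 + 3*m^2 - 21*m + 6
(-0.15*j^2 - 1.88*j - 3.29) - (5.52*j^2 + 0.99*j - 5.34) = -5.67*j^2 - 2.87*j + 2.05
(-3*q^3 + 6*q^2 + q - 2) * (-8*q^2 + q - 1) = 24*q^5 - 51*q^4 + q^3 + 11*q^2 - 3*q + 2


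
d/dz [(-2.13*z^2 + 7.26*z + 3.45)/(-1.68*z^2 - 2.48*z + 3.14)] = (17.4792*z^2 - 1.7844*z + 31.3524)/(2.8224*z^4 + 8.3328*z^3 - 4.4*z^2 - 15.5744*z + 9.8596)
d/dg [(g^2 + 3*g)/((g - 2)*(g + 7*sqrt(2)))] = (-g*(g - 2)*(g + 3) - g*(g + 3)*(g + 7*sqrt(2)) + (g - 2)*(g + 7*sqrt(2))*(2*g + 3))/((g - 2)^2*(g + 7*sqrt(2))^2)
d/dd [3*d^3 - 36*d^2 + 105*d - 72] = 9*d^2 - 72*d + 105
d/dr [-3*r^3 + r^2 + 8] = r*(2 - 9*r)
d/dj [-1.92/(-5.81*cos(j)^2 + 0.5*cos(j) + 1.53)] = (22.3104*cos(j) - 0.96)*sin(j)/(-5.81*cos(j)^2 + 0.5*cos(j) + 1.53)^2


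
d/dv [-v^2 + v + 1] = 1 - 2*v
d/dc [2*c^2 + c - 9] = 4*c + 1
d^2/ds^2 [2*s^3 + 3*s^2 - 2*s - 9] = 12*s + 6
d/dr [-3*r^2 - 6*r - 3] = -6*r - 6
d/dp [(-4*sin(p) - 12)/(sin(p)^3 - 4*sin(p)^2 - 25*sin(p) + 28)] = 4*(2*sin(p)^3 + 5*sin(p)^2 - 24*sin(p) - 103)*cos(p)/(sin(p)^3 - 4*sin(p)^2 - 25*sin(p) + 28)^2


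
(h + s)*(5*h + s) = 5*h^2 + 6*h*s + s^2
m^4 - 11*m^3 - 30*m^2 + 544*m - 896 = (m - 8)^2*(m - 2)*(m + 7)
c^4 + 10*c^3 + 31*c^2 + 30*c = c*(c + 2)*(c + 3)*(c + 5)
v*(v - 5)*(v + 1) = v^3 - 4*v^2 - 5*v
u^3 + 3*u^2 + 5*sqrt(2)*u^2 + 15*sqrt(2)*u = u*(u + 3)*(u + 5*sqrt(2))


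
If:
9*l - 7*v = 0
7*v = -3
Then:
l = -1/3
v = -3/7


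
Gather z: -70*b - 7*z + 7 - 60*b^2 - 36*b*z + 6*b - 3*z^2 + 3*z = -60*b^2 - 64*b - 3*z^2 + z*(-36*b - 4) + 7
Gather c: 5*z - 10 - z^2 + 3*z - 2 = -z^2 + 8*z - 12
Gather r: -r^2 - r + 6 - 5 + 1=-r^2 - r + 2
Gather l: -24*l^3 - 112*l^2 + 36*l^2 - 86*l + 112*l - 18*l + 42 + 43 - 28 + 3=-24*l^3 - 76*l^2 + 8*l + 60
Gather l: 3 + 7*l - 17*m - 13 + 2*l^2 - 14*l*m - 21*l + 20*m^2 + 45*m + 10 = 2*l^2 + l*(-14*m - 14) + 20*m^2 + 28*m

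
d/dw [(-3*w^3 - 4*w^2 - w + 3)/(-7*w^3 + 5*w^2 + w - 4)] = (-43*w^4 - 20*w^3 + 100*w^2 + 2*w + 1)/(49*w^6 - 70*w^5 + 11*w^4 + 66*w^3 - 39*w^2 - 8*w + 16)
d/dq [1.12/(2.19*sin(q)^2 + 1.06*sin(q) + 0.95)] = -(4.9056*sin(q) + 1.1872)*cos(q)/(2.19*sin(q)^2 + 1.06*sin(q) + 0.95)^2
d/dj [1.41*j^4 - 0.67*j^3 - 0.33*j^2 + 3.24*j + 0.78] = 5.64*j^3 - 2.01*j^2 - 0.66*j + 3.24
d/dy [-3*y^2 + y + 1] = 1 - 6*y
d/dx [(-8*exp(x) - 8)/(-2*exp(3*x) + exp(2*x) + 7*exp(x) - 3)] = 8*((exp(x) + 1)*(-6*exp(2*x) + 2*exp(x) + 7) + 2*exp(3*x) - exp(2*x) - 7*exp(x) + 3)*exp(x)/(2*exp(3*x) - exp(2*x) - 7*exp(x) + 3)^2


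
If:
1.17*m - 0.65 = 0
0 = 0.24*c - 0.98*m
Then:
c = 2.27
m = 0.56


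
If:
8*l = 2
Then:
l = 1/4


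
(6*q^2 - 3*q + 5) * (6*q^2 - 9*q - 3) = 36*q^4 - 72*q^3 + 39*q^2 - 36*q - 15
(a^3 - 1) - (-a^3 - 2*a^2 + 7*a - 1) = 2*a^3 + 2*a^2 - 7*a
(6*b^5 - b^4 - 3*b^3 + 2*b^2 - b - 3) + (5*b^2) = 6*b^5 - b^4 - 3*b^3 + 7*b^2 - b - 3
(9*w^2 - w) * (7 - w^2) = -9*w^4 + w^3 + 63*w^2 - 7*w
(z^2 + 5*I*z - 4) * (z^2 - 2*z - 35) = z^4 - 2*z^3 + 5*I*z^3 - 39*z^2 - 10*I*z^2 + 8*z - 175*I*z + 140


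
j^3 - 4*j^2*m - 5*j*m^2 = j*(j - 5*m)*(j + m)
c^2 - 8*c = c*(c - 8)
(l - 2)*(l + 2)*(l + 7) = l^3 + 7*l^2 - 4*l - 28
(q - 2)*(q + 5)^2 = q^3 + 8*q^2 + 5*q - 50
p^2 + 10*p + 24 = (p + 4)*(p + 6)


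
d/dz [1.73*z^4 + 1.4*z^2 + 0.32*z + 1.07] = 6.92*z^3 + 2.8*z + 0.32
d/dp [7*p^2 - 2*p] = 14*p - 2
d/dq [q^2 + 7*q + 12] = 2*q + 7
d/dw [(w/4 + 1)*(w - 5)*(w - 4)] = 3*w^2/4 - 5*w/2 - 4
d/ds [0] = 0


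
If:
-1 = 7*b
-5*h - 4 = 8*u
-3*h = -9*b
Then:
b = -1/7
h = -3/7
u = -13/56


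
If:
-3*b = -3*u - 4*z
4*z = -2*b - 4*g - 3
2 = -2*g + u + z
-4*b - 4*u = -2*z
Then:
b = 11/84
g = -23/24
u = -5/84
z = 1/7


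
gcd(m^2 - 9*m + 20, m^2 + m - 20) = m - 4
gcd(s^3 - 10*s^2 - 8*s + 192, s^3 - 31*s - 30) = s - 6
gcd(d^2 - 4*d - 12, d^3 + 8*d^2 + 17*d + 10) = d + 2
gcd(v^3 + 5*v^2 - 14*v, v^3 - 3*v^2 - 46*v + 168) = v + 7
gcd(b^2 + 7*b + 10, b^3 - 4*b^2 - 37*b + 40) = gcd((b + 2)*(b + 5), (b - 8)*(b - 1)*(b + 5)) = b + 5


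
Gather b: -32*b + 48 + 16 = 64 - 32*b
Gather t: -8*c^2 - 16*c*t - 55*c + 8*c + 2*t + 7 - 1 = -8*c^2 - 47*c + t*(2 - 16*c) + 6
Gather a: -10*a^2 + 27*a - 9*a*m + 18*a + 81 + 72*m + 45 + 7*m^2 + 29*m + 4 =-10*a^2 + a*(45 - 9*m) + 7*m^2 + 101*m + 130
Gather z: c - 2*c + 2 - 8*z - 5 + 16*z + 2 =-c + 8*z - 1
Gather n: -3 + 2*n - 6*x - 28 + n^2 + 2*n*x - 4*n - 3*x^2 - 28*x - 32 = n^2 + n*(2*x - 2) - 3*x^2 - 34*x - 63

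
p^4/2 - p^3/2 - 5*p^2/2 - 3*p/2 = p*(p/2 + 1/2)*(p - 3)*(p + 1)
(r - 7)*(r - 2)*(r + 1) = r^3 - 8*r^2 + 5*r + 14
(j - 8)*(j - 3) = j^2 - 11*j + 24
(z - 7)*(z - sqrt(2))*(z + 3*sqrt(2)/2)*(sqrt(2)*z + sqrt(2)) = sqrt(2)*z^4 - 6*sqrt(2)*z^3 + z^3 - 10*sqrt(2)*z^2 - 6*z^2 - 7*z + 18*sqrt(2)*z + 21*sqrt(2)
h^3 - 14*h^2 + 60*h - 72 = (h - 6)^2*(h - 2)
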